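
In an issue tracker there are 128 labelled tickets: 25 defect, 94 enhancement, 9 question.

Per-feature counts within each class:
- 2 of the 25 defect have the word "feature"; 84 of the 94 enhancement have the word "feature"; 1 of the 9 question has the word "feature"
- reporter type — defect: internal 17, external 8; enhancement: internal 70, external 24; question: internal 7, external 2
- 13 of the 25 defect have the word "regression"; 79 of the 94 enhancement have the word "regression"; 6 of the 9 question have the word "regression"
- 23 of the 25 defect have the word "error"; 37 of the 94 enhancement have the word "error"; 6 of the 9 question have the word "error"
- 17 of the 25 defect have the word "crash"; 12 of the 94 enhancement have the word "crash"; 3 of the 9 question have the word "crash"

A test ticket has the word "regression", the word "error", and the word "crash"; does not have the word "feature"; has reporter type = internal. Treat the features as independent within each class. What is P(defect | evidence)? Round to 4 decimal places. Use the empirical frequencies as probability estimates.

0.8045

defect: (25/128) × (23/25) × (17/25) × (13/25) × (23/25) × (17/25) = 0.03974906
enhancement: (94/128) × (10/94) × (70/94) × (79/94) × (37/94) × (12/94) ≈ 0.0024569
question: (9/128) × (8/9) × (7/9) × (6/9) × (6/9) × (3/9) ≈ 0.00720165
P(defect | x) = 0.03974906 / 0.04940761 ≈ 0.8045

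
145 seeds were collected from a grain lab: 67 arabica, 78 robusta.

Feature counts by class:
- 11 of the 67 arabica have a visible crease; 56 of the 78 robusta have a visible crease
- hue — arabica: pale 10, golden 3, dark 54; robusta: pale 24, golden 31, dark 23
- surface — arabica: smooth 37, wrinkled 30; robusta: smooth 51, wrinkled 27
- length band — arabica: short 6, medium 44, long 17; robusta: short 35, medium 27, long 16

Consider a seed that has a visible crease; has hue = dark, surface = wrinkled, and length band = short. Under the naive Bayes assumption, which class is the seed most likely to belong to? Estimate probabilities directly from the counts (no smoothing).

arabica: (67/145) × (11/67) × (54/67) × (30/67) × (6/67) ≈ 0.0024517
robusta: (78/145) × (56/78) × (23/78) × (27/78) × (35/78) ≈ 0.0176887
Highest score → robusta.

robusta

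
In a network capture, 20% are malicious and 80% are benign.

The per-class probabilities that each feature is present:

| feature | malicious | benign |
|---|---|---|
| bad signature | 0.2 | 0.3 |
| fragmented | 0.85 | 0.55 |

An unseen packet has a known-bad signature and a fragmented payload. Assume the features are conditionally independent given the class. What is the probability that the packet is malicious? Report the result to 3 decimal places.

0.205

malicious: 0.2 × 0.2 × 0.85 = 0.034
benign: 0.8 × 0.3 × 0.55 = 0.132
P(malicious | x) = 0.034 / 0.166 ≈ 0.205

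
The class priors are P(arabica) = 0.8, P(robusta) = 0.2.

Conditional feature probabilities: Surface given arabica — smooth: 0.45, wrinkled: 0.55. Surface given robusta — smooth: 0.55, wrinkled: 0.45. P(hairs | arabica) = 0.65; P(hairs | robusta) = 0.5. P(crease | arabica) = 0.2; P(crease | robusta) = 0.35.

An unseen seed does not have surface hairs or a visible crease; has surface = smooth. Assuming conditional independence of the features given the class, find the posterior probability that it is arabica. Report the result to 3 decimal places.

arabica: 0.8 × 0.45 × (1−0.65) × (1−0.2) = 0.1008
robusta: 0.2 × 0.55 × (1−0.5) × (1−0.35) = 0.03575
P(arabica | x) = 0.1008 / 0.13655 ≈ 0.738

0.738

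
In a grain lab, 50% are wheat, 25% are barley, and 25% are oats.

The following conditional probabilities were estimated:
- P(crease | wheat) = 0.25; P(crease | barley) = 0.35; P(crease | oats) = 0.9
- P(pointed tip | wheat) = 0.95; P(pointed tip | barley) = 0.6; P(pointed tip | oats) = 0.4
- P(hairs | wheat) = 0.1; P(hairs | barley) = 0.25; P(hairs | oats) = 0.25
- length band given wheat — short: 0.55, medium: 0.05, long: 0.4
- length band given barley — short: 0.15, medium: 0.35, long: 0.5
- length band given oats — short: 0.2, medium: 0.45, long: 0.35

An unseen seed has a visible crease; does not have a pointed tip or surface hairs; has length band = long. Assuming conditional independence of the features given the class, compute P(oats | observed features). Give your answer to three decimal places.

0.697

wheat: 0.5 × 0.25 × (1−0.95) × (1−0.1) × 0.4 = 0.00225
barley: 0.25 × 0.35 × (1−0.6) × (1−0.25) × 0.5 = 0.013125
oats: 0.25 × 0.9 × (1−0.4) × (1−0.25) × 0.35 = 0.0354375
P(oats | x) = 0.0354375 / 0.0508125 ≈ 0.697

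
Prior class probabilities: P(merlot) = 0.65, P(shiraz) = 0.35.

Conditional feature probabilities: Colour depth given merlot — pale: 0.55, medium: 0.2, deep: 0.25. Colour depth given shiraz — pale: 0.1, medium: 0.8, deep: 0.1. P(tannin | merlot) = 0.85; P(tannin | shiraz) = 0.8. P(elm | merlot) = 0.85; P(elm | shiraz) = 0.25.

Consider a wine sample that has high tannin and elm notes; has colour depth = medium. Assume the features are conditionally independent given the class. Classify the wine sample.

merlot

merlot: 0.65 × 0.2 × 0.85 × 0.85 = 0.093925
shiraz: 0.35 × 0.8 × 0.8 × 0.25 = 0.056
Highest score → merlot.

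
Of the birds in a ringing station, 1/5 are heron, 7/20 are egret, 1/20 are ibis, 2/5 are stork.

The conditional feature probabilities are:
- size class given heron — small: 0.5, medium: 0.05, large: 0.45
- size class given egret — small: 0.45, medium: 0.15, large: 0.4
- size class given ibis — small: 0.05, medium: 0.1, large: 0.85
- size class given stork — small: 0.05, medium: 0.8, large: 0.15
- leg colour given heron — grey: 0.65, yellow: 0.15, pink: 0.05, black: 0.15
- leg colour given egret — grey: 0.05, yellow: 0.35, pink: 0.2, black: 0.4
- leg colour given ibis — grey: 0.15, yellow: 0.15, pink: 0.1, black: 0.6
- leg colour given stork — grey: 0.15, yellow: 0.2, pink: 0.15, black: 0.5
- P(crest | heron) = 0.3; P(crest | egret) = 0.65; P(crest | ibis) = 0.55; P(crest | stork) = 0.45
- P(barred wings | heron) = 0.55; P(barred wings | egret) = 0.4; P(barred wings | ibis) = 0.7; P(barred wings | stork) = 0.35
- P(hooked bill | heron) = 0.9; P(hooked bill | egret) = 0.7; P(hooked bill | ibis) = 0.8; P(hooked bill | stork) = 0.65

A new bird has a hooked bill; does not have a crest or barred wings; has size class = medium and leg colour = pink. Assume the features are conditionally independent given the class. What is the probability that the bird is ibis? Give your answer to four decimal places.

0.0042

heron: 0.2 × 0.05 × 0.05 × (1−0.3) × (1−0.55) × 0.9 = 0.00014175
egret: 0.35 × 0.15 × 0.2 × (1−0.65) × (1−0.4) × 0.7 = 0.0015435
ibis: 0.05 × 0.1 × 0.1 × (1−0.55) × (1−0.7) × 0.8 = 0.000054
stork: 0.4 × 0.8 × 0.15 × (1−0.45) × (1−0.35) × 0.65 = 0.011154
P(ibis | x) = 0.000054 / 0.01289325 ≈ 0.0042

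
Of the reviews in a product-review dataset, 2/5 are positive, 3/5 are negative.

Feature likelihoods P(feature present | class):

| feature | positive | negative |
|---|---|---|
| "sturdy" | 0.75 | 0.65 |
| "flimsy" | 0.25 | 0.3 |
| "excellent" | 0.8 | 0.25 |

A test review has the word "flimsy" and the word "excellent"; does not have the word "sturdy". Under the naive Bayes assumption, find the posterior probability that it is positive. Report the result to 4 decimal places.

positive: 0.4 × (1−0.75) × 0.25 × 0.8 = 0.02
negative: 0.6 × (1−0.65) × 0.3 × 0.25 = 0.01575
P(positive | x) = 0.02 / 0.03575 ≈ 0.5594

0.5594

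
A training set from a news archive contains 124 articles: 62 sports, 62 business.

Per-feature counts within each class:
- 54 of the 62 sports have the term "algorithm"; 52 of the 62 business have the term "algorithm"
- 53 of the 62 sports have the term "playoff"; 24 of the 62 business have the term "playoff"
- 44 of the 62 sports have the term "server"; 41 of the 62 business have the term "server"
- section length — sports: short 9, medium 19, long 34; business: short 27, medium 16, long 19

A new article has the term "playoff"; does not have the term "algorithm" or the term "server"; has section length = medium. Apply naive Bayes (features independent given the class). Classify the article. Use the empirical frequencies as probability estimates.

sports: (62/124) × (8/62) × (53/62) × (18/62) × (19/62) ≈ 0.00490676
business: (62/124) × (10/62) × (24/62) × (21/62) × (16/62) ≈ 0.00272869
Highest score → sports.

sports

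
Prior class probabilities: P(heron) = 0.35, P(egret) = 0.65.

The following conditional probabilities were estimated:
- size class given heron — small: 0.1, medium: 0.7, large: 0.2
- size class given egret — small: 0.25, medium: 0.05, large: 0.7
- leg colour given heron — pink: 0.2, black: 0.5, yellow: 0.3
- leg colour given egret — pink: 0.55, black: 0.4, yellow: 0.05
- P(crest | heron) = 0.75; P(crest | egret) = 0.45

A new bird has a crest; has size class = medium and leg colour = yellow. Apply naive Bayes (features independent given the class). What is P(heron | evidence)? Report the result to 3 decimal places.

0.987

heron: 0.35 × 0.7 × 0.3 × 0.75 = 0.055125
egret: 0.65 × 0.05 × 0.05 × 0.45 = 0.00073125
P(heron | x) = 0.055125 / 0.05585625 ≈ 0.987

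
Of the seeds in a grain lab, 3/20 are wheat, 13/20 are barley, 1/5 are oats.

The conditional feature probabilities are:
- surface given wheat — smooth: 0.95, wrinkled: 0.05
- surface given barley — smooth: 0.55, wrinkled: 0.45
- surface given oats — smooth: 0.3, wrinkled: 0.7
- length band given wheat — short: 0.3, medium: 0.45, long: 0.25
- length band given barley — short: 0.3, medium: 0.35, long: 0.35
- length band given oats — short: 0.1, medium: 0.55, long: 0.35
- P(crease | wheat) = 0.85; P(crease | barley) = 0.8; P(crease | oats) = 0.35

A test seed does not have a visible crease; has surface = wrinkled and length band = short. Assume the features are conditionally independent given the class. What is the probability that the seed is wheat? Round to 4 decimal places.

0.0125

wheat: 0.15 × 0.05 × 0.3 × (1−0.85) = 0.0003375
barley: 0.65 × 0.45 × 0.3 × (1−0.8) = 0.01755
oats: 0.2 × 0.7 × 0.1 × (1−0.35) = 0.0091
P(wheat | x) = 0.0003375 / 0.0269875 ≈ 0.0125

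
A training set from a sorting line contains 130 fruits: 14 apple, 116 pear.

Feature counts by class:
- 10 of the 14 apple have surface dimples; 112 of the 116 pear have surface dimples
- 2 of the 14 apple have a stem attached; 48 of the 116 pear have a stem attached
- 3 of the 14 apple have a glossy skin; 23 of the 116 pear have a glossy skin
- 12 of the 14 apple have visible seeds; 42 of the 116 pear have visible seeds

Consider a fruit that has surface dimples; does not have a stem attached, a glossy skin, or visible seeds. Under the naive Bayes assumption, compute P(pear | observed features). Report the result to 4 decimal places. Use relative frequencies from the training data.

0.9721

apple: (14/130) × (10/14) × (12/14) × (11/14) × (2/14) ≈ 0.00740076
pear: (116/130) × (112/116) × (68/116) × (93/116) × (74/116) ≈ 0.2583
P(pear | x) = 0.2583 / 0.26570076 ≈ 0.9721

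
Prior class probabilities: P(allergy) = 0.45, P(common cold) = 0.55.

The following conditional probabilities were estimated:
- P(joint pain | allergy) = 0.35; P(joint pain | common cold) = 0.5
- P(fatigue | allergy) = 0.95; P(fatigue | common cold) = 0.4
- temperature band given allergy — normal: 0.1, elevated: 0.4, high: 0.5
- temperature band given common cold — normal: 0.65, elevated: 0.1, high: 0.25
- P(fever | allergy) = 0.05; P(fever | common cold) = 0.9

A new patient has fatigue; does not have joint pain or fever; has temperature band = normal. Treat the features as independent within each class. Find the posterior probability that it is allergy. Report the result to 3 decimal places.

0.787

allergy: 0.45 × (1−0.35) × 0.95 × 0.1 × (1−0.05) = 0.026398125
common cold: 0.55 × (1−0.5) × 0.4 × 0.65 × (1−0.9) = 0.00715
P(allergy | x) = 0.026398125 / 0.033548125 ≈ 0.787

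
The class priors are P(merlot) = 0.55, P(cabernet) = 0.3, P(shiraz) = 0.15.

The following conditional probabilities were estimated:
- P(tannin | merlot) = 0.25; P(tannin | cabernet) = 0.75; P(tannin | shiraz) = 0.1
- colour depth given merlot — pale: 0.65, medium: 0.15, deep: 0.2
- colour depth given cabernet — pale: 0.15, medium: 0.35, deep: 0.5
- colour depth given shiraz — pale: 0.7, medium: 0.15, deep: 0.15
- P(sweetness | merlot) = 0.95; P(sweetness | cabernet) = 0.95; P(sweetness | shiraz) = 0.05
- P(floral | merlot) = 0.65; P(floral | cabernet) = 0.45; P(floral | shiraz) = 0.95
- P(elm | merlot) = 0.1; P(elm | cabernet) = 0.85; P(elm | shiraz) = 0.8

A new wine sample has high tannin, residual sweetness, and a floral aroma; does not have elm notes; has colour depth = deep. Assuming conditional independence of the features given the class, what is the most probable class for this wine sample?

merlot

merlot: 0.55 × 0.25 × 0.2 × 0.95 × 0.65 × (1−0.1) = 0.015283125
cabernet: 0.3 × 0.75 × 0.5 × 0.95 × 0.45 × (1−0.85) = 0.0072140625
shiraz: 0.15 × 0.1 × 0.15 × 0.05 × 0.95 × (1−0.8) = 0.000021375
Highest score → merlot.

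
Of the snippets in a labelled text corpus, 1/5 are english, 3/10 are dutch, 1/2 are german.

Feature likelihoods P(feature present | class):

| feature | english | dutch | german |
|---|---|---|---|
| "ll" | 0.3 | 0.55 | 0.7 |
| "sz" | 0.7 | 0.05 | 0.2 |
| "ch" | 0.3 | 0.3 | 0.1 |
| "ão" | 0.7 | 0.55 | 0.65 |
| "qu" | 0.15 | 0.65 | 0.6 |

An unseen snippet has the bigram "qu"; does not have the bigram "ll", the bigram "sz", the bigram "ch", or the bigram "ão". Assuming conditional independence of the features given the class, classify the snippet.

dutch

english: 0.2 × (1−0.3) × (1−0.7) × (1−0.3) × (1−0.7) × 0.15 = 0.001323
dutch: 0.3 × (1−0.55) × (1−0.05) × (1−0.3) × (1−0.55) × 0.65 = 0.0262591875
german: 0.5 × (1−0.7) × (1−0.2) × (1−0.1) × (1−0.65) × 0.6 = 0.02268
Highest score → dutch.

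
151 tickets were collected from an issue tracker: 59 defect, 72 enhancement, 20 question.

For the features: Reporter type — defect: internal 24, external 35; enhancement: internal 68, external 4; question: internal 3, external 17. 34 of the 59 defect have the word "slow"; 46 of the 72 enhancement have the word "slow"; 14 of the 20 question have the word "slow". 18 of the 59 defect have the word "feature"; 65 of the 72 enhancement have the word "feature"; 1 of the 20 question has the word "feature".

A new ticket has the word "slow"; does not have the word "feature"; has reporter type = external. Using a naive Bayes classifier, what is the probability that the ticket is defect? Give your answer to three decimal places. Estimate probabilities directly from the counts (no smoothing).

defect: (59/151) × (35/59) × (34/59) × (41/59) ≈ 0.0928218
enhancement: (72/151) × (4/72) × (46/72) × (7/72) ≈ 0.00164541
question: (20/151) × (17/20) × (14/20) × (19/20) ≈ 0.0748675
P(defect | x) = 0.0928218 / 0.16933471 ≈ 0.548

0.548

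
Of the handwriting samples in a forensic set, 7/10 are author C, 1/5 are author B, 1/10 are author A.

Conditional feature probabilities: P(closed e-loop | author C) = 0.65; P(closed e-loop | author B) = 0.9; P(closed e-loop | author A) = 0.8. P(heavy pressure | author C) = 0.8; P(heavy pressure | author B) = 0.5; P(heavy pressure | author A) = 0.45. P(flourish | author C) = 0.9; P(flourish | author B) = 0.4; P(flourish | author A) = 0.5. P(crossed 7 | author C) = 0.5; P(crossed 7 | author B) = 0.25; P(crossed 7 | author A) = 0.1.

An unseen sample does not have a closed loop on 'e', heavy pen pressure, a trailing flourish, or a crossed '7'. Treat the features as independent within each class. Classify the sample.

author C: 0.7 × (1−0.65) × (1−0.8) × (1−0.9) × (1−0.5) = 0.00245
author B: 0.2 × (1−0.9) × (1−0.5) × (1−0.4) × (1−0.25) = 0.0045
author A: 0.1 × (1−0.8) × (1−0.45) × (1−0.5) × (1−0.1) = 0.00495
Highest score → author A.

author A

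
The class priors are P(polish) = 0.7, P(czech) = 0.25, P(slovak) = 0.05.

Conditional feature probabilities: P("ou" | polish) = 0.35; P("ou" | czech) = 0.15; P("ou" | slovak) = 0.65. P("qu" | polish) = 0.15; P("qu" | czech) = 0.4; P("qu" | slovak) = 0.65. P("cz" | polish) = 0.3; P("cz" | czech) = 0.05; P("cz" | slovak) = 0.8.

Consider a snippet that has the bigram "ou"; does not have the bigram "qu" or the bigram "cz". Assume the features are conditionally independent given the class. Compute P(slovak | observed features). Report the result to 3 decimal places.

0.013

polish: 0.7 × 0.35 × (1−0.15) × (1−0.3) = 0.145775
czech: 0.25 × 0.15 × (1−0.4) × (1−0.05) = 0.021375
slovak: 0.05 × 0.65 × (1−0.65) × (1−0.8) = 0.002275
P(slovak | x) = 0.002275 / 0.169425 ≈ 0.013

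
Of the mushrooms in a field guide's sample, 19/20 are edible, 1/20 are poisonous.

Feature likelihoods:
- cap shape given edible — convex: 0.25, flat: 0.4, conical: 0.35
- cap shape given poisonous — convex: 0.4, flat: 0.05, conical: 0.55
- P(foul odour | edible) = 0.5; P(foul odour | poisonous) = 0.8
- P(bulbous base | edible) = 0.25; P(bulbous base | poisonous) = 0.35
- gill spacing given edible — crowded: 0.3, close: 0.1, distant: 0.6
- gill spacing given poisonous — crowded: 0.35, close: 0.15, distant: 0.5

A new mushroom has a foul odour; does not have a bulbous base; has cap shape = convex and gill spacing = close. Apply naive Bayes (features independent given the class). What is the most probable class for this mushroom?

edible

edible: 0.95 × 0.25 × 0.5 × (1−0.25) × 0.1 = 0.00890625
poisonous: 0.05 × 0.4 × 0.8 × (1−0.35) × 0.15 = 0.00156
Highest score → edible.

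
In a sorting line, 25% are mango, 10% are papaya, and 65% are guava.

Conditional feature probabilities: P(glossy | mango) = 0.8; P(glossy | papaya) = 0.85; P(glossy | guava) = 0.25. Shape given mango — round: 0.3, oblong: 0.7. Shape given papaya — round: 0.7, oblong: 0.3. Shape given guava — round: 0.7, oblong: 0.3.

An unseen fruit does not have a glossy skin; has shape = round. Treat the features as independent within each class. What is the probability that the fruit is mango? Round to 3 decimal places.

0.041

mango: 0.25 × (1−0.8) × 0.3 = 0.015
papaya: 0.1 × (1−0.85) × 0.7 = 0.0105
guava: 0.65 × (1−0.25) × 0.7 = 0.34125
P(mango | x) = 0.015 / 0.36675 ≈ 0.041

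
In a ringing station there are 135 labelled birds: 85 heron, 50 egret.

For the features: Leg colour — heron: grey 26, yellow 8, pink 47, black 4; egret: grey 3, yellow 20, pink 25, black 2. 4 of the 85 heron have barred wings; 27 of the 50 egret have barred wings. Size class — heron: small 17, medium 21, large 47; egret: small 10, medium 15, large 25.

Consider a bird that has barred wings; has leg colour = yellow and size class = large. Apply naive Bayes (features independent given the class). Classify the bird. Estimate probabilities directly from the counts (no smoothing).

heron: (85/135) × (8/85) × (4/85) × (47/85) ≈ 0.00154197
egret: (50/135) × (20/50) × (27/50) × (25/50) = 0.04
Highest score → egret.

egret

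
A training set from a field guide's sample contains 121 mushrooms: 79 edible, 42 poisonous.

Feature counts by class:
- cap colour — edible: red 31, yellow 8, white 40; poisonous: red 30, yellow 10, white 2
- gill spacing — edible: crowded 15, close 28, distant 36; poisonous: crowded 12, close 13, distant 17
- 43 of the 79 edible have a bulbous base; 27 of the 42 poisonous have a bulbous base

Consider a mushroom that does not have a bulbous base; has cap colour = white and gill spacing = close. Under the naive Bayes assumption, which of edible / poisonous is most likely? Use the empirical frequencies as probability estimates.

edible

edible: (79/121) × (40/79) × (28/79) × (36/79) ≈ 0.0533926
poisonous: (42/121) × (2/42) × (13/42) × (15/42) ≈ 0.00182718
Highest score → edible.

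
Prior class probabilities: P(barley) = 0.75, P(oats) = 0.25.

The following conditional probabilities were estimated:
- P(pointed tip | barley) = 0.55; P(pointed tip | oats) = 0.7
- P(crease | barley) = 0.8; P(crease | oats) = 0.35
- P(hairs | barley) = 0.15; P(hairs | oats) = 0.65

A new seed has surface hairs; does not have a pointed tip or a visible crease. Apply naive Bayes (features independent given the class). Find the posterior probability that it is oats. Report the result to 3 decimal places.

0.758

barley: 0.75 × (1−0.55) × (1−0.8) × 0.15 = 0.010125
oats: 0.25 × (1−0.7) × (1−0.35) × 0.65 = 0.0316875
P(oats | x) = 0.0316875 / 0.0418125 ≈ 0.758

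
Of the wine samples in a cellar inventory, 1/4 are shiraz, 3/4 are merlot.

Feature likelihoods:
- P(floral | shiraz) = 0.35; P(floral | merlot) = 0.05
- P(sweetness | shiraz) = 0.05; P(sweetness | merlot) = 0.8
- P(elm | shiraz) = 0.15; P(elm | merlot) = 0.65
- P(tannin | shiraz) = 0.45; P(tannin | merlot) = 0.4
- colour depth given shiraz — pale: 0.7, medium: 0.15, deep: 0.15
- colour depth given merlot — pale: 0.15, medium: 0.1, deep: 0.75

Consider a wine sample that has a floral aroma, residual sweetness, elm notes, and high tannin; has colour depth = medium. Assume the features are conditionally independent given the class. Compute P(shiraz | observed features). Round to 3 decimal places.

shiraz: 0.25 × 0.35 × 0.05 × 0.15 × 0.45 × 0.15 = 0.000044296875
merlot: 0.75 × 0.05 × 0.8 × 0.65 × 0.4 × 0.1 = 0.00078
P(shiraz | x) = 0.000044296875 / 0.000824296875 ≈ 0.054

0.054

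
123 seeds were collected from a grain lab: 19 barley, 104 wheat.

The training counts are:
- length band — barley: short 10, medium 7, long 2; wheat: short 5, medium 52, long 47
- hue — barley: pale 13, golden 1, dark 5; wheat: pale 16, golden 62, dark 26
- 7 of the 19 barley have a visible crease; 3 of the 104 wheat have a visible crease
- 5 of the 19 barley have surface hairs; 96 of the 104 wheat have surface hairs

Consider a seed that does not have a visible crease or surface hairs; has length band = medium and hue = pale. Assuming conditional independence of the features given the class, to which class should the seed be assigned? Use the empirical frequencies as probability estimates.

barley

barley: (19/123) × (7/19) × (13/19) × (12/19) × (14/19) ≈ 0.0181211
wheat: (104/123) × (52/104) × (16/104) × (101/104) × (8/104) ≈ 0.00485881
Highest score → barley.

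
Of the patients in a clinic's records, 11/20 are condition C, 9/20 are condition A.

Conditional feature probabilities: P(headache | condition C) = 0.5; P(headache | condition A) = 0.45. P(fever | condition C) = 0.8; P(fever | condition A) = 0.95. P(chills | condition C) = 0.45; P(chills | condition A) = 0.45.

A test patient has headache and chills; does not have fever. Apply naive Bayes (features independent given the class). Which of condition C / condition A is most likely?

condition C: 0.55 × 0.5 × (1−0.8) × 0.45 = 0.02475
condition A: 0.45 × 0.45 × (1−0.95) × 0.45 = 0.00455625
Highest score → condition C.

condition C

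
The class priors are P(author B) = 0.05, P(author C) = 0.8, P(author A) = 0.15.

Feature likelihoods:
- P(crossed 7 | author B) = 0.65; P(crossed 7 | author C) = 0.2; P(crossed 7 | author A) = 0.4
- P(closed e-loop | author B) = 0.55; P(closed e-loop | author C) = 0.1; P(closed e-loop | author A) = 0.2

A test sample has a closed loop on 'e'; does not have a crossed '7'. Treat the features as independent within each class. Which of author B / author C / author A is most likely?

author C

author B: 0.05 × (1−0.65) × 0.55 = 0.009625
author C: 0.8 × (1−0.2) × 0.1 = 0.064
author A: 0.15 × (1−0.4) × 0.2 = 0.018
Highest score → author C.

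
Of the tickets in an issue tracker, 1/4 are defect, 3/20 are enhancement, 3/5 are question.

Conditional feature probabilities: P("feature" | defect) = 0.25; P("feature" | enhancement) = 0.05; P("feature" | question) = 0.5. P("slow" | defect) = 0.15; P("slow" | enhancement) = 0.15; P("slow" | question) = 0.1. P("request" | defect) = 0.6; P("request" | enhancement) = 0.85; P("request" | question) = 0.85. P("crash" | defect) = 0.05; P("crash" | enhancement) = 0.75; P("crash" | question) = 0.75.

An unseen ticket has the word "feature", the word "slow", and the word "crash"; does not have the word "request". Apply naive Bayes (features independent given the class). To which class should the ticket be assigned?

defect: 0.25 × 0.25 × 0.15 × (1−0.6) × 0.05 = 0.0001875
enhancement: 0.15 × 0.05 × 0.15 × (1−0.85) × 0.75 = 0.0001265625
question: 0.6 × 0.5 × 0.1 × (1−0.85) × 0.75 = 0.003375
Highest score → question.

question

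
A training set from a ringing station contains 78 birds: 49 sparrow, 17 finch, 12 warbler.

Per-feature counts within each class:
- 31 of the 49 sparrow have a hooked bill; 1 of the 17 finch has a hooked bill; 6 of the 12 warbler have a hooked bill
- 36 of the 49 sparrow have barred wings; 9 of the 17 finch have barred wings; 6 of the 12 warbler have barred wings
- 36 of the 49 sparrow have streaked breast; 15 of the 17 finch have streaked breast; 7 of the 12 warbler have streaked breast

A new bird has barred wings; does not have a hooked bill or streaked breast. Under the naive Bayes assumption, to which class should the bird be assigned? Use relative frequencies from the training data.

sparrow

sparrow: (49/78) × (18/49) × (36/49) × (13/49) ≈ 0.0449813
finch: (17/78) × (16/17) × (9/17) × (2/17) ≈ 0.0127762
warbler: (12/78) × (6/12) × (6/12) × (5/12) ≈ 0.0160256
Highest score → sparrow.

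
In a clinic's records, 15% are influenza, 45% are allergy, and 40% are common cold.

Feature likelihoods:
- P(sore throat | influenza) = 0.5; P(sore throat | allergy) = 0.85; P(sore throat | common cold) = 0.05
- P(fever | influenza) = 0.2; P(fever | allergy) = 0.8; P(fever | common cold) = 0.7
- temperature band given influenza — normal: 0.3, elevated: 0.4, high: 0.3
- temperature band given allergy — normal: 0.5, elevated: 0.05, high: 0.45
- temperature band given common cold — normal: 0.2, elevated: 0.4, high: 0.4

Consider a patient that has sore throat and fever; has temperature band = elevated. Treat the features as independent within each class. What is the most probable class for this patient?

allergy

influenza: 0.15 × 0.5 × 0.2 × 0.4 = 0.006
allergy: 0.45 × 0.85 × 0.8 × 0.05 = 0.0153
common cold: 0.4 × 0.05 × 0.7 × 0.4 = 0.0056
Highest score → allergy.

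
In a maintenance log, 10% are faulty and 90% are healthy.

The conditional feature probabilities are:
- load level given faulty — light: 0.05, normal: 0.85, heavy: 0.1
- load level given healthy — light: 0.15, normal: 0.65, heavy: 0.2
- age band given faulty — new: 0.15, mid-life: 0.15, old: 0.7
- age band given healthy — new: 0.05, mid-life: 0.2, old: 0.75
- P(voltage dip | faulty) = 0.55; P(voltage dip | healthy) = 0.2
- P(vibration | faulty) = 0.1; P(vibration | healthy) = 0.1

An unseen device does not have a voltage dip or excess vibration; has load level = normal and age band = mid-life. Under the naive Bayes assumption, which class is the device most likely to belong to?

healthy

faulty: 0.1 × 0.85 × 0.15 × (1−0.55) × (1−0.1) = 0.00516375
healthy: 0.9 × 0.65 × 0.2 × (1−0.2) × (1−0.1) = 0.08424
Highest score → healthy.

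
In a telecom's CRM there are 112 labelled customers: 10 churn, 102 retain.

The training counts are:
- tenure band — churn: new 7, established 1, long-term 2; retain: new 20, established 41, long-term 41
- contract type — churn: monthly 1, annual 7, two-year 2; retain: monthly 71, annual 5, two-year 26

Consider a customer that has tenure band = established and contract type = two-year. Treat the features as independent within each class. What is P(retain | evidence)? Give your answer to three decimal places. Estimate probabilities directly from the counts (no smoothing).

churn: (10/112) × (1/10) × (2/10) ≈ 0.00178571
retain: (102/112) × (41/102) × (26/102) ≈ 0.0933123
P(retain | x) = 0.0933123 / 0.09509801 ≈ 0.981

0.981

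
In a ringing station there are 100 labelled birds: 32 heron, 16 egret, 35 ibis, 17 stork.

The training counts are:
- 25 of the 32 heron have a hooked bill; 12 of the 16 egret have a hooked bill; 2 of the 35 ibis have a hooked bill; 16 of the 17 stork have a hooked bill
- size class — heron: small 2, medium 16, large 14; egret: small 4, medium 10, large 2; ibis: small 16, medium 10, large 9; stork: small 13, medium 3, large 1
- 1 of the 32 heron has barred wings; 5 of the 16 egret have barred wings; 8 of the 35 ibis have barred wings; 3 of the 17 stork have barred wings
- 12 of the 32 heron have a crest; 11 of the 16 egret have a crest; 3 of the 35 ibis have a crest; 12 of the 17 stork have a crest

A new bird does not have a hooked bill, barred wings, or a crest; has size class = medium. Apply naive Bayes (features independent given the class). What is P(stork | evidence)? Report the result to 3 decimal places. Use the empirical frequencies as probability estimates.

heron: (32/100) × (7/32) × (16/32) × (31/32) × (20/32) = 0.02119140625
egret: (16/100) × (4/16) × (10/16) × (11/16) × (5/16) = 0.00537109375
ibis: (35/100) × (33/35) × (10/35) × (27/35) × (32/35) ≈ 0.0665003
stork: (17/100) × (1/17) × (3/17) × (14/17) × (5/17) ≈ 0.000427437
P(stork | x) = 0.000427437 / 0.093490237 ≈ 0.005

0.005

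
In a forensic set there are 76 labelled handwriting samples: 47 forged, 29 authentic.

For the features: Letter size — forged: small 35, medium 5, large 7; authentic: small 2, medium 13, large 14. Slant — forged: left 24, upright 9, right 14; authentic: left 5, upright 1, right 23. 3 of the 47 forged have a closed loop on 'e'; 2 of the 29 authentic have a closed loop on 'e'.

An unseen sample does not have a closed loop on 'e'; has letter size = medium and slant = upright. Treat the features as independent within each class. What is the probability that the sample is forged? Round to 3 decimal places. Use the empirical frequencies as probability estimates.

0.682

forged: (47/76) × (5/47) × (9/47) × (44/47) ≈ 0.0117939
authentic: (29/76) × (13/29) × (1/29) × (27/29) ≈ 0.00549158
P(forged | x) = 0.0117939 / 0.01728548 ≈ 0.682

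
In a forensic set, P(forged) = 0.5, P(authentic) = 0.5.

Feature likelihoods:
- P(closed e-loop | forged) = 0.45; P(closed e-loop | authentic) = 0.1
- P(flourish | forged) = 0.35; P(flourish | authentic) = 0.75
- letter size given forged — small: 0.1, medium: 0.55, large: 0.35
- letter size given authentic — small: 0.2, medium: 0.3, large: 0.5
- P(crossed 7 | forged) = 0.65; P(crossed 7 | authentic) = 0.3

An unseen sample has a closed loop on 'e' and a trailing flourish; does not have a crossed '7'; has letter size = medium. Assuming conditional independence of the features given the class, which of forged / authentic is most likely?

forged

forged: 0.5 × 0.45 × 0.35 × 0.55 × (1−0.65) = 0.015159375
authentic: 0.5 × 0.1 × 0.75 × 0.3 × (1−0.3) = 0.007875
Highest score → forged.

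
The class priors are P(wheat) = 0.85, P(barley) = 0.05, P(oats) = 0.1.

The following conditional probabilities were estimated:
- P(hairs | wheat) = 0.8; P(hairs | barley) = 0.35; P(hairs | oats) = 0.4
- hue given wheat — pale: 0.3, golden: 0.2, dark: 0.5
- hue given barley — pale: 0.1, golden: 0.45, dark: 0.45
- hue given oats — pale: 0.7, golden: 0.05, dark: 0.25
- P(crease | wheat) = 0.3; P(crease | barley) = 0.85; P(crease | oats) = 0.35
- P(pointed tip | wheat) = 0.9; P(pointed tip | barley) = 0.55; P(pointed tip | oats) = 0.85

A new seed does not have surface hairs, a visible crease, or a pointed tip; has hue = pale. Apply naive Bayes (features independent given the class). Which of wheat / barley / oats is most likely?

oats

wheat: 0.85 × (1−0.8) × 0.3 × (1−0.3) × (1−0.9) = 0.00357
barley: 0.05 × (1−0.35) × 0.1 × (1−0.85) × (1−0.55) = 0.000219375
oats: 0.1 × (1−0.4) × 0.7 × (1−0.35) × (1−0.85) = 0.004095
Highest score → oats.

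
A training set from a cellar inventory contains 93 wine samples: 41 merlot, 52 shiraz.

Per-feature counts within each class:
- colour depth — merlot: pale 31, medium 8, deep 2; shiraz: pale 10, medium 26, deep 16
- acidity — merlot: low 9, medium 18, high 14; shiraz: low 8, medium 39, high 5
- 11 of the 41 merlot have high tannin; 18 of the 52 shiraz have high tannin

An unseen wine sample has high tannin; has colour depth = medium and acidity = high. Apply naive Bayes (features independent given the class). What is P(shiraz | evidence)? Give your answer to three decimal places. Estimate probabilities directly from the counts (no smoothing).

0.541

merlot: (41/93) × (8/41) × (14/41) × (11/41) ≈ 0.00788061
shiraz: (52/93) × (26/52) × (5/52) × (18/52) ≈ 0.00930521
P(shiraz | x) = 0.00930521 / 0.01718582 ≈ 0.541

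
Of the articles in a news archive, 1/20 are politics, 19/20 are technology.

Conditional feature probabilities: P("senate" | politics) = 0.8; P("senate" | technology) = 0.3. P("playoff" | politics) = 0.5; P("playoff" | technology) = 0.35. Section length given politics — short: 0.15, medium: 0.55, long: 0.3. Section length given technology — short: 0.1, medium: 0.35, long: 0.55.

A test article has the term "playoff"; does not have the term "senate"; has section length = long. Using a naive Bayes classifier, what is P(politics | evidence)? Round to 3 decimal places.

politics: 0.05 × (1−0.8) × 0.5 × 0.3 = 0.0015
technology: 0.95 × (1−0.3) × 0.35 × 0.55 = 0.1280125
P(politics | x) = 0.0015 / 0.1295125 ≈ 0.012

0.012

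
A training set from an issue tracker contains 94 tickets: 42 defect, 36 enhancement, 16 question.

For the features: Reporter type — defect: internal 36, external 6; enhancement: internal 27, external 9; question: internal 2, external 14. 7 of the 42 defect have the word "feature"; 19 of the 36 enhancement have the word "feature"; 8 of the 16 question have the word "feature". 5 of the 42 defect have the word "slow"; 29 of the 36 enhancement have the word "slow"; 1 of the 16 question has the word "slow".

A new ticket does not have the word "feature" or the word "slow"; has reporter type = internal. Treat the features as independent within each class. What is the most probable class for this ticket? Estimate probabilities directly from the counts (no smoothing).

defect: (42/94) × (36/42) × (35/42) × (37/42) ≈ 0.281155
enhancement: (36/94) × (27/36) × (17/36) × (7/36) ≈ 0.0263741
question: (16/94) × (2/16) × (8/16) × (15/16) ≈ 0.0099734
Highest score → defect.

defect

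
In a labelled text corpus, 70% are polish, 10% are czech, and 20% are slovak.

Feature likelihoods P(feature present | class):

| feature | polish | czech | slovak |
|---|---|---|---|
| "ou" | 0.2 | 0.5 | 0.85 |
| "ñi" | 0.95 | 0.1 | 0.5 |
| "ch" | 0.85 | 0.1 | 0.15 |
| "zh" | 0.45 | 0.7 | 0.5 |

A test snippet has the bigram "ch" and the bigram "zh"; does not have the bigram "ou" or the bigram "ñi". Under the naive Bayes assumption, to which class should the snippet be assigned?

polish: 0.7 × (1−0.2) × (1−0.95) × 0.85 × 0.45 = 0.01071
czech: 0.1 × (1−0.5) × (1−0.1) × 0.1 × 0.7 = 0.00315
slovak: 0.2 × (1−0.85) × (1−0.5) × 0.15 × 0.5 = 0.001125
Highest score → polish.

polish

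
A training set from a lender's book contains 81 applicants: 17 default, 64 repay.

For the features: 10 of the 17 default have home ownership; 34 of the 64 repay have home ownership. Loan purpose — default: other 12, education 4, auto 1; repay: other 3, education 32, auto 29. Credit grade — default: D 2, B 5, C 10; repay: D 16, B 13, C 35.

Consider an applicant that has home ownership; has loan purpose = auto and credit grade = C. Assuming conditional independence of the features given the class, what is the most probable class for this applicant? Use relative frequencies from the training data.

default: (17/81) × (10/17) × (1/17) × (10/17) ≈ 0.00427186
repay: (64/81) × (34/64) × (29/64) × (35/64) ≈ 0.104016
Highest score → repay.

repay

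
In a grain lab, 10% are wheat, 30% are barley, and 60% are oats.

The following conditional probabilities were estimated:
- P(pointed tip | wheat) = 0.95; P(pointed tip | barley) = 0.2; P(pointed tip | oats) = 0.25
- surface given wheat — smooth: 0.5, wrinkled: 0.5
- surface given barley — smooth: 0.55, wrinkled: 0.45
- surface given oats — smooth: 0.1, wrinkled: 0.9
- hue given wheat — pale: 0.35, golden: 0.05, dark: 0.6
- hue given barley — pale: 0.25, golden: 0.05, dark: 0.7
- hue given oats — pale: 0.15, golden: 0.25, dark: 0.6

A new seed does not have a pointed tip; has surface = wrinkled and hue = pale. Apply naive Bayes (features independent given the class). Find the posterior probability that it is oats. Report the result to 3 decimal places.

0.685

wheat: 0.1 × (1−0.95) × 0.5 × 0.35 = 0.000875
barley: 0.3 × (1−0.2) × 0.45 × 0.25 = 0.027
oats: 0.6 × (1−0.25) × 0.9 × 0.15 = 0.06075
P(oats | x) = 0.06075 / 0.088625 ≈ 0.685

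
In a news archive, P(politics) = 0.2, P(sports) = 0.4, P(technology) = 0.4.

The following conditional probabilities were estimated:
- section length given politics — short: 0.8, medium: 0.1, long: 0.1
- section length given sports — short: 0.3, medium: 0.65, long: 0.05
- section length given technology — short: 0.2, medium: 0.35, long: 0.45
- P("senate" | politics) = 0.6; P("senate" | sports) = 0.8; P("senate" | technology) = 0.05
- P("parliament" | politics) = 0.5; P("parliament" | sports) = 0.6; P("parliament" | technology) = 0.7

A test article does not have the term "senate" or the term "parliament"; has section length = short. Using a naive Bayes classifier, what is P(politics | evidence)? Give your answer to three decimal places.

0.497

politics: 0.2 × 0.8 × (1−0.6) × (1−0.5) = 0.032
sports: 0.4 × 0.3 × (1−0.8) × (1−0.6) = 0.0096
technology: 0.4 × 0.2 × (1−0.05) × (1−0.7) = 0.0228
P(politics | x) = 0.032 / 0.0644 ≈ 0.497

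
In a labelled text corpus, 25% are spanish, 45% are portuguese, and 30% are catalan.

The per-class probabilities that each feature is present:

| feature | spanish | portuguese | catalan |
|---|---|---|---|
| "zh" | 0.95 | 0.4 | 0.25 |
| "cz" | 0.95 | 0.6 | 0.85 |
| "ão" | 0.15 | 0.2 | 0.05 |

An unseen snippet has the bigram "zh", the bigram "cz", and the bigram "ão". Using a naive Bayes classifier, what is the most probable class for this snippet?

spanish

spanish: 0.25 × 0.95 × 0.95 × 0.15 = 0.03384375
portuguese: 0.45 × 0.4 × 0.6 × 0.2 = 0.0216
catalan: 0.3 × 0.25 × 0.85 × 0.05 = 0.0031875
Highest score → spanish.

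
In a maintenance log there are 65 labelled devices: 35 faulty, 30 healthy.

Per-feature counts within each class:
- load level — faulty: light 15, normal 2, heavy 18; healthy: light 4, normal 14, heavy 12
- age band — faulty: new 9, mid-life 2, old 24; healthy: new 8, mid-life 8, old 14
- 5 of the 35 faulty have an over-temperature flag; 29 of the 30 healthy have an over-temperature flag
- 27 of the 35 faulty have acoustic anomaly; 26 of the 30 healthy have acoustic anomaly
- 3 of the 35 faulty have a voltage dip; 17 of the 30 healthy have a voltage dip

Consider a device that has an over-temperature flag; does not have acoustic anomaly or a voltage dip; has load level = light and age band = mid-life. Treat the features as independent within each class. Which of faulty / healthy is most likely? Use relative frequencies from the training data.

healthy

faulty: (35/65) × (15/35) × (2/35) × (5/35) × (8/35) × (32/35) ≈ 0.000393682
healthy: (30/65) × (4/30) × (8/30) × (29/30) × (4/30) × (13/30) ≈ 0.000916543
Highest score → healthy.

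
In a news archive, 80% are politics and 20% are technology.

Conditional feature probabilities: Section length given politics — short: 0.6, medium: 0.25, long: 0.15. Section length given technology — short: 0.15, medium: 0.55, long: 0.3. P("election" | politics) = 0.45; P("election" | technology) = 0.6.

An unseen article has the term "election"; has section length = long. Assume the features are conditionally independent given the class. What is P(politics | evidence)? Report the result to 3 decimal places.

politics: 0.8 × 0.15 × 0.45 = 0.054
technology: 0.2 × 0.3 × 0.6 = 0.036
P(politics | x) = 0.054 / 0.09 ≈ 0.600

0.600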